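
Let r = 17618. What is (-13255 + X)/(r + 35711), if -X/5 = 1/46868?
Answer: -621235345/2499423572 ≈ -0.24855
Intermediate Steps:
X = -5/46868 ≈ -0.00010668
(-13255 + X)/(r + 35711) = (-13255 - 5/46868)/(17618 + 35711) = -621235345/46868/53329 = -621235345/46868*1/53329 = -621235345/2499423572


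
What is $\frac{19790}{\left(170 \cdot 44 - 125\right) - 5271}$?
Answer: $\frac{9895}{1042} \approx 9.4962$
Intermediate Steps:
$\frac{19790}{\left(170 \cdot 44 - 125\right) - 5271} = \frac{19790}{\left(7480 - 125\right) - 5271} = \frac{19790}{7355 - 5271} = \frac{19790}{2084} = 19790 \cdot \frac{1}{2084} = \frac{9895}{1042}$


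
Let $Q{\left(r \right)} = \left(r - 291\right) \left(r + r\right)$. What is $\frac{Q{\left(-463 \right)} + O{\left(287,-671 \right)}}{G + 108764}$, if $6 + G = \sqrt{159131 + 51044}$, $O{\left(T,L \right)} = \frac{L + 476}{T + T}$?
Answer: $\frac{21793412067479}{3394662515643} - \frac{2003844505 \sqrt{8407}}{6789325031286} \approx 6.3928$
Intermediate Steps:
$Q{\left(r \right)} = 2 r \left(-291 + r\right)$ ($Q{\left(r \right)} = \left(-291 + r\right) 2 r = 2 r \left(-291 + r\right)$)
$O{\left(T,L \right)} = \frac{476 + L}{2 T}$
$G = -6 + 5 \sqrt{8407}$ ($G = -6 + \sqrt{159131 + 51044} = -6 + \sqrt{210175} = -6 + 5 \sqrt{8407} \approx 452.45$)
$\frac{Q{\left(-463 \right)} + O{\left(287,-671 \right)}}{G + 108764} = \frac{2 \left(-463\right) \left(-291 - 463\right) + \frac{476 - 671}{2 \cdot 287}}{\left(-6 + 5 \sqrt{8407}\right) + 108764} = \frac{2 \left(-463\right) \left(-754\right) + \frac{1}{2} \cdot \frac{1}{287} \left(-195\right)}{108758 + 5 \sqrt{8407}} = \frac{698204 - \frac{195}{574}}{108758 + 5 \sqrt{8407}} = \frac{400768901}{574 \left(108758 + 5 \sqrt{8407}\right)}$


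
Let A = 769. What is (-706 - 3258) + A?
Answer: -3195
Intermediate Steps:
(-706 - 3258) + A = (-706 - 3258) + 769 = -3964 + 769 = -3195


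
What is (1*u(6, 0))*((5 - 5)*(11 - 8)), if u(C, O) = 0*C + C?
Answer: 0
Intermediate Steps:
u(C, O) = C (u(C, O) = 0 + C = C)
(1*u(6, 0))*((5 - 5)*(11 - 8)) = (1*6)*((5 - 5)*(11 - 8)) = 6*(0*3) = 6*0 = 0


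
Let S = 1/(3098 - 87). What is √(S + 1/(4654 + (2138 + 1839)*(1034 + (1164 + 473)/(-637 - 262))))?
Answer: 2*√10282381676632598437173/11124312870369 ≈ 0.018231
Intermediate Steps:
S = 1/3011 ≈ 0.00033212
√(S + 1/(4654 + (2138 + 1839)*(1034 + (1164 + 473)/(-637 - 262)))) = √(1/3011 + 1/(4654 + (2138 + 1839)*(1034 + (1164 + 473)/(-637 - 262)))) = √(1/3011 + 1/(4654 + 3977*(1034 + 1637/(-899)))) = √(1/3011 + 1/(4654 + 3977*(1034 + 1637*(-1/899)))) = √(1/3011 + 1/(4654 + 3977*(1034 - 1637/899))) = √(1/3011 + 1/(4654 + 3977*(927929/899))) = √(1/3011 + 1/(4654 + 3690373633/899)) = √(1/3011 + 1/(3694557579/899)) = √(1/3011 + 899/3694557579) = √(3697264468/11124312870369) = 2*√10282381676632598437173/11124312870369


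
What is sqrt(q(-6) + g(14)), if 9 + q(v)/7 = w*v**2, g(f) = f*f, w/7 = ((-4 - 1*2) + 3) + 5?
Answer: sqrt(3661) ≈ 60.506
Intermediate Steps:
w = 14 (w = 7*(((-4 - 1*2) + 3) + 5) = 7*(((-4 - 2) + 3) + 5) = 7*((-6 + 3) + 5) = 7*(-3 + 5) = 7*2 = 14)
g(f) = f**2
q(v) = -63 + 98*v**2 (q(v) = -63 + 7*(14*v**2) = -63 + 98*v**2)
sqrt(q(-6) + g(14)) = sqrt((-63 + 98*(-6)**2) + 14**2) = sqrt((-63 + 98*36) + 196) = sqrt((-63 + 3528) + 196) = sqrt(3465 + 196) = sqrt(3661)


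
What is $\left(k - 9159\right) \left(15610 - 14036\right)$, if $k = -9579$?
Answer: $-29493612$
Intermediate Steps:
$\left(k - 9159\right) \left(15610 - 14036\right) = \left(-9579 - 9159\right) \left(15610 - 14036\right) = \left(-18738\right) 1574 = -29493612$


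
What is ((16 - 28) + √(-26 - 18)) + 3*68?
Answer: 192 + 2*I*√11 ≈ 192.0 + 6.6332*I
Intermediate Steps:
((16 - 28) + √(-26 - 18)) + 3*68 = (-12 + √(-44)) + 204 = (-12 + 2*I*√11) + 204 = 192 + 2*I*√11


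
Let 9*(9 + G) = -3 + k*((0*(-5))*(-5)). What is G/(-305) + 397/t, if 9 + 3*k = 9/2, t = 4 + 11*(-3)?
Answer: -362443/26535 ≈ -13.659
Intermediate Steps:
t = -29 (t = 4 - 33 = -29)
k = -3/2 (k = -3 + (9/2)/3 = -3 + (9*(1/2))/3 = -3 + (1/3)*(9/2) = -3 + 3/2 = -3/2 ≈ -1.5000)
G = -28/3 (G = -9 + (-3 - 3*0*(-5)*(-5)/2)/9 = -9 + (-3 - 0*(-5))/9 = -9 + (-3 - 3/2*0)/9 = -9 + (-3 + 0)/9 = -9 + (1/9)*(-3) = -9 - 1/3 = -28/3 ≈ -9.3333)
G/(-305) + 397/t = -28/3/(-305) + 397/(-29) = -28/3*(-1/305) + 397*(-1/29) = 28/915 - 397/29 = -362443/26535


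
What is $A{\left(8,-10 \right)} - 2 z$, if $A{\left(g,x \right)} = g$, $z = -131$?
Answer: $270$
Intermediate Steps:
$A{\left(8,-10 \right)} - 2 z = 8 - -262 = 8 + 262 = 270$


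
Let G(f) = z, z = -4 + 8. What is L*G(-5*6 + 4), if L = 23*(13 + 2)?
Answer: 1380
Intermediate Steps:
L = 345 (L = 23*15 = 345)
z = 4
G(f) = 4
L*G(-5*6 + 4) = 345*4 = 1380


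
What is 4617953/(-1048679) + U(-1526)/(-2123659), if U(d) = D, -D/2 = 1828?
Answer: -9803123479603/2227036596461 ≈ -4.4019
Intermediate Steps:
D = -3656 (D = -2*1828 = -3656)
U(d) = -3656
4617953/(-1048679) + U(-1526)/(-2123659) = 4617953/(-1048679) - 3656/(-2123659) = 4617953*(-1/1048679) - 3656*(-1/2123659) = -4617953/1048679 + 3656/2123659 = -9803123479603/2227036596461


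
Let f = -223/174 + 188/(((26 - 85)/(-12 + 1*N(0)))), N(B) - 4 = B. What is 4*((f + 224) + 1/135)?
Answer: 229337914/230985 ≈ 992.87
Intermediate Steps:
N(B) = 4 + B
f = 248539/10266 (f = -223/174 + 188/(((26 - 85)/(-12 + 1*(4 + 0)))) = -223*1/174 + 188/((-59/(-12 + 1*4))) = -223/174 + 188/((-59/(-12 + 4))) = -223/174 + 188/((-59/(-8))) = -223/174 + 188/((-59*(-1/8))) = -223/174 + 188/(59/8) = -223/174 + 188*(8/59) = -223/174 + 1504/59 = 248539/10266 ≈ 24.210)
4*((f + 224) + 1/135) = 4*((248539/10266 + 224) + 1/135) = 4*(2548123/10266 + 1/135) = 4*(114668957/461970) = 229337914/230985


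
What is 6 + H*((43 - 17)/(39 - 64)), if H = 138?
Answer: -3438/25 ≈ -137.52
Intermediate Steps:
6 + H*((43 - 17)/(39 - 64)) = 6 + 138*((43 - 17)/(39 - 64)) = 6 + 138*(26/(-25)) = 6 + 138*(26*(-1/25)) = 6 + 138*(-26/25) = 6 - 3588/25 = -3438/25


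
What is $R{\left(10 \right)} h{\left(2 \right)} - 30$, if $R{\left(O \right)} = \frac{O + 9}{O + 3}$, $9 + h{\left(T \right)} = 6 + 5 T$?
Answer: $- \frac{257}{13} \approx -19.769$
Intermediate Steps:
$h{\left(T \right)} = -3 + 5 T$ ($h{\left(T \right)} = -9 + \left(6 + 5 T\right) = -3 + 5 T$)
$R{\left(O \right)} = \frac{9 + O}{3 + O}$
$R{\left(10 \right)} h{\left(2 \right)} - 30 = \frac{9 + 10}{3 + 10} \left(-3 + 5 \cdot 2\right) - 30 = \frac{1}{13} \cdot 19 \left(-3 + 10\right) - 30 = \frac{1}{13} \cdot 19 \cdot 7 - 30 = \frac{19}{13} \cdot 7 - 30 = \frac{133}{13} - 30 = - \frac{257}{13}$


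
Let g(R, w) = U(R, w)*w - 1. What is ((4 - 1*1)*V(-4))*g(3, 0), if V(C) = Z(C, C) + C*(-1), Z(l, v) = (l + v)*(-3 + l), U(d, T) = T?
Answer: -180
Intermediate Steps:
Z(l, v) = (-3 + l)*(l + v)
g(R, w) = -1 + w² (g(R, w) = w*w - 1 = w² - 1 = -1 + w²)
V(C) = -7*C + 2*C² (V(C) = (C² - 3*C - 3*C + C*C) + C*(-1) = (C² - 3*C - 3*C + C²) - C = (-6*C + 2*C²) - C = -7*C + 2*C²)
((4 - 1*1)*V(-4))*g(3, 0) = ((4 - 1*1)*(-4*(-7 + 2*(-4))))*(-1 + 0²) = ((4 - 1)*(-4*(-7 - 8)))*(-1 + 0) = (3*(-4*(-15)))*(-1) = (3*60)*(-1) = 180*(-1) = -180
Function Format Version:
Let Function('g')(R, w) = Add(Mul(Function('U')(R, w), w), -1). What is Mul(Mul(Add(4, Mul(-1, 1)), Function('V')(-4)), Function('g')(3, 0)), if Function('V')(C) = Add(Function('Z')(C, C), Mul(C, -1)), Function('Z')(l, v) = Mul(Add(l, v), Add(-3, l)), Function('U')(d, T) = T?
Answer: -180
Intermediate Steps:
Function('Z')(l, v) = Mul(Add(-3, l), Add(l, v))
Function('g')(R, w) = Add(-1, Pow(w, 2)) (Function('g')(R, w) = Add(Mul(w, w), -1) = Add(Pow(w, 2), -1) = Add(-1, Pow(w, 2)))
Function('V')(C) = Add(Mul(-7, C), Mul(2, Pow(C, 2))) (Function('V')(C) = Add(Add(Pow(C, 2), Mul(-3, C), Mul(-3, C), Mul(C, C)), Mul(C, -1)) = Add(Add(Pow(C, 2), Mul(-3, C), Mul(-3, C), Pow(C, 2)), Mul(-1, C)) = Add(Add(Mul(-6, C), Mul(2, Pow(C, 2))), Mul(-1, C)) = Add(Mul(-7, C), Mul(2, Pow(C, 2))))
Mul(Mul(Add(4, Mul(-1, 1)), Function('V')(-4)), Function('g')(3, 0)) = Mul(Mul(Add(4, Mul(-1, 1)), Mul(-4, Add(-7, Mul(2, -4)))), Add(-1, Pow(0, 2))) = Mul(Mul(Add(4, -1), Mul(-4, Add(-7, -8))), Add(-1, 0)) = Mul(Mul(3, Mul(-4, -15)), -1) = Mul(Mul(3, 60), -1) = Mul(180, -1) = -180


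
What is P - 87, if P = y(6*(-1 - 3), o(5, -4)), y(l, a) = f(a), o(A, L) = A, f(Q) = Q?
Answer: -82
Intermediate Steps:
y(l, a) = a
P = 5
P - 87 = 5 - 87 = -82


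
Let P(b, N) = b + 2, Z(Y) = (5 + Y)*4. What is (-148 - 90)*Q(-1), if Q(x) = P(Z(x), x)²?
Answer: -77112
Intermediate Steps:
Z(Y) = 20 + 4*Y
P(b, N) = 2 + b
Q(x) = (22 + 4*x)² (Q(x) = (2 + (20 + 4*x))² = (22 + 4*x)²)
(-148 - 90)*Q(-1) = (-148 - 90)*(4*(11 + 2*(-1))²) = -952*(11 - 2)² = -952*9² = -952*81 = -238*324 = -77112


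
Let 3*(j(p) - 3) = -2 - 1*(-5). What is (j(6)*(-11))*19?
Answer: -836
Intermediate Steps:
j(p) = 4 (j(p) = 3 + (-2 - 1*(-5))/3 = 3 + (-2 + 5)/3 = 3 + (⅓)*3 = 3 + 1 = 4)
(j(6)*(-11))*19 = (4*(-11))*19 = -44*19 = -836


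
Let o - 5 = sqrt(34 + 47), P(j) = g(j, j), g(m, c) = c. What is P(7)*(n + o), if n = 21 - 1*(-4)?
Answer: 273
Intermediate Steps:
P(j) = j
o = 14 (o = 5 + sqrt(34 + 47) = 5 + sqrt(81) = 5 + 9 = 14)
n = 25 (n = 21 + 4 = 25)
P(7)*(n + o) = 7*(25 + 14) = 7*39 = 273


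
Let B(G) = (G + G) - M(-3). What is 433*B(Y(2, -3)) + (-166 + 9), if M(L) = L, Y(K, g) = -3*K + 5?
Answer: 276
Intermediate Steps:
Y(K, g) = 5 - 3*K
B(G) = 3 + 2*G (B(G) = (G + G) - 1*(-3) = 2*G + 3 = 3 + 2*G)
433*B(Y(2, -3)) + (-166 + 9) = 433*(3 + 2*(5 - 3*2)) + (-166 + 9) = 433*(3 + 2*(5 - 6)) - 157 = 433*(3 + 2*(-1)) - 157 = 433*(3 - 2) - 157 = 433*1 - 157 = 433 - 157 = 276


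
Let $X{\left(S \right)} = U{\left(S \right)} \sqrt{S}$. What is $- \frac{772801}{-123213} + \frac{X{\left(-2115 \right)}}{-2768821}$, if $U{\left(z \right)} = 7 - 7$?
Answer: $\frac{772801}{123213} \approx 6.2721$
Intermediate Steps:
$U{\left(z \right)} = 0$
$X{\left(S \right)} = 0$ ($X{\left(S \right)} = 0 \sqrt{S} = 0$)
$- \frac{772801}{-123213} + \frac{X{\left(-2115 \right)}}{-2768821} = - \frac{772801}{-123213} + \frac{0}{-2768821} = \left(-772801\right) \left(- \frac{1}{123213}\right) + 0 \left(- \frac{1}{2768821}\right) = \frac{772801}{123213} + 0 = \frac{772801}{123213}$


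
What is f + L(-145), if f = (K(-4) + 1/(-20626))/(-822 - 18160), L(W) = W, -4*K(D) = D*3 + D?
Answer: -56770878643/391522732 ≈ -145.00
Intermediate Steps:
K(D) = -D (K(D) = -(D*3 + D)/4 = -(3*D + D)/4 = -D)
f = -82503/391522732 (f = (-1*(-4) + 1/(-20626))/(-822 - 18160) = (4 - 1/20626)/(-18982) = (82503/20626)*(-1/18982) = -82503/391522732 ≈ -0.00021072)
f + L(-145) = -82503/391522732 - 145 = -56770878643/391522732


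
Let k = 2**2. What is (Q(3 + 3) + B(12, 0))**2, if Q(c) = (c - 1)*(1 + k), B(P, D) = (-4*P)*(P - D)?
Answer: 303601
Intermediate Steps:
k = 4
B(P, D) = -4*P*(P - D)
Q(c) = -5 + 5*c (Q(c) = (c - 1)*(1 + 4) = (-1 + c)*5 = -5 + 5*c)
(Q(3 + 3) + B(12, 0))**2 = ((-5 + 5*(3 + 3)) + 4*12*(0 - 1*12))**2 = ((-5 + 5*6) + 4*12*(0 - 12))**2 = ((-5 + 30) + 4*12*(-12))**2 = (25 - 576)**2 = (-551)**2 = 303601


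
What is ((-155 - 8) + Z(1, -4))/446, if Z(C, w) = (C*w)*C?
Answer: -167/446 ≈ -0.37444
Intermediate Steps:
Z(C, w) = w*C**2
((-155 - 8) + Z(1, -4))/446 = ((-155 - 8) - 4*1**2)/446 = (-163 - 4*1)*(1/446) = (-163 - 4)*(1/446) = -167*1/446 = -167/446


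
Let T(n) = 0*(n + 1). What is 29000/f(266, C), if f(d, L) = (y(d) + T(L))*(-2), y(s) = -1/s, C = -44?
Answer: 3857000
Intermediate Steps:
T(n) = 0 (T(n) = 0*(1 + n) = 0)
f(d, L) = 2/d (f(d, L) = (-1/d + 0)*(-2) = -1/d*(-2) = 2/d)
29000/f(266, C) = 29000/((2/266)) = 29000/((2*(1/266))) = 29000/(1/133) = 29000*133 = 3857000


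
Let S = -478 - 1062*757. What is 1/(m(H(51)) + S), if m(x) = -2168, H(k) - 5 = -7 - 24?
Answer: -1/806580 ≈ -1.2398e-6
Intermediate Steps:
H(k) = -26 (H(k) = 5 + (-7 - 24) = 5 - 31 = -26)
S = -804412 (S = -478 - 803934 = -804412)
1/(m(H(51)) + S) = 1/(-2168 - 804412) = 1/(-806580) = -1/806580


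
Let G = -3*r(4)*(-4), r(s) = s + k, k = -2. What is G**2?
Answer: 576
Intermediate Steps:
r(s) = -2 + s (r(s) = s - 2 = -2 + s)
G = 24 (G = -3*(-2 + 4)*(-4) = -3*2*(-4) = -6*(-4) = 24)
G**2 = 24**2 = 576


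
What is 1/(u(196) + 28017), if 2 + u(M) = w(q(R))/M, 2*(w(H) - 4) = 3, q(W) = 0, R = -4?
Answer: 392/10981891 ≈ 3.5695e-5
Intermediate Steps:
w(H) = 11/2 (w(H) = 4 + (½)*3 = 4 + 3/2 = 11/2)
u(M) = -2 + 11/(2*M)
1/(u(196) + 28017) = 1/((-2 + (11/2)/196) + 28017) = 1/((-2 + (11/2)*(1/196)) + 28017) = 1/((-2 + 11/392) + 28017) = 1/(-773/392 + 28017) = 1/(10981891/392) = 392/10981891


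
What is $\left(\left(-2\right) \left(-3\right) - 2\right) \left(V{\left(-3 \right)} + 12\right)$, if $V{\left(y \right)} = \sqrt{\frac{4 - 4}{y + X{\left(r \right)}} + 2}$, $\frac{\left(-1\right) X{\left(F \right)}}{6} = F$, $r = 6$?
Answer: $48 + 4 \sqrt{2} \approx 53.657$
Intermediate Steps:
$X{\left(F \right)} = - 6 F$
$V{\left(y \right)} = \sqrt{2}$ ($V{\left(y \right)} = \sqrt{\frac{4 - 4}{y - 36} + 2} = \sqrt{\frac{0}{y - 36} + 2} = \sqrt{\frac{0}{-36 + y} + 2} = \sqrt{0 + 2} = \sqrt{2}$)
$\left(\left(-2\right) \left(-3\right) - 2\right) \left(V{\left(-3 \right)} + 12\right) = \left(\left(-2\right) \left(-3\right) - 2\right) \left(\sqrt{2} + 12\right) = \left(6 - 2\right) \left(12 + \sqrt{2}\right) = 4 \left(12 + \sqrt{2}\right) = 48 + 4 \sqrt{2}$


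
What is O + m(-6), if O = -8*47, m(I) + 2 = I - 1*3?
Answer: -387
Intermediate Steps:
m(I) = -5 + I (m(I) = -2 + (I - 1*3) = -2 + (I - 3) = -2 + (-3 + I) = -5 + I)
O = -376
O + m(-6) = -376 + (-5 - 6) = -376 - 11 = -387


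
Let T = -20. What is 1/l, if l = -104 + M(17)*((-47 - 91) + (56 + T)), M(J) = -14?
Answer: 1/1324 ≈ 0.00075529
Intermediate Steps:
l = 1324 (l = -104 - 14*((-47 - 91) + (56 - 20)) = -104 - 14*(-138 + 36) = -104 - 14*(-102) = -104 + 1428 = 1324)
1/l = 1/1324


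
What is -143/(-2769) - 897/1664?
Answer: -13289/27264 ≈ -0.48742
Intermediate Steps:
-143/(-2769) - 897/1664 = -143*(-1/2769) - 897*1/1664 = 11/213 - 69/128 = -13289/27264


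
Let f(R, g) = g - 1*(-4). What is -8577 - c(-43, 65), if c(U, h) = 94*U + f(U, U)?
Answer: -4496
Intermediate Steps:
f(R, g) = 4 + g (f(R, g) = g + 4 = 4 + g)
c(U, h) = 4 + 95*U (c(U, h) = 94*U + (4 + U) = 4 + 95*U)
-8577 - c(-43, 65) = -8577 - (4 + 95*(-43)) = -8577 - (4 - 4085) = -8577 - 1*(-4081) = -8577 + 4081 = -4496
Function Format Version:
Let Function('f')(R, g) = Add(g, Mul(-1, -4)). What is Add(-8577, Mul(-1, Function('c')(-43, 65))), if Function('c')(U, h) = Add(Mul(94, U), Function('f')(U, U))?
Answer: -4496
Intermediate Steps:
Function('f')(R, g) = Add(4, g) (Function('f')(R, g) = Add(g, 4) = Add(4, g))
Function('c')(U, h) = Add(4, Mul(95, U)) (Function('c')(U, h) = Add(Mul(94, U), Add(4, U)) = Add(4, Mul(95, U)))
Add(-8577, Mul(-1, Function('c')(-43, 65))) = Add(-8577, Mul(-1, Add(4, Mul(95, -43)))) = Add(-8577, Mul(-1, Add(4, -4085))) = Add(-8577, Mul(-1, -4081)) = Add(-8577, 4081) = -4496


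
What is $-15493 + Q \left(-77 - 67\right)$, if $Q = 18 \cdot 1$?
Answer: $-18085$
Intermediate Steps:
$Q = 18$
$-15493 + Q \left(-77 - 67\right) = -15493 + 18 \left(-77 - 67\right) = -15493 + 18 \left(-144\right) = -15493 - 2592 = -18085$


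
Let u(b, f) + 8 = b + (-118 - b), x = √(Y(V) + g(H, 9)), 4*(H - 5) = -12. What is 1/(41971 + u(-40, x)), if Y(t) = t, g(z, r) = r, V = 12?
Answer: 1/41845 ≈ 2.3898e-5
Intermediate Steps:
H = 2 (H = 5 + (¼)*(-12) = 5 - 3 = 2)
x = √21 (x = √(12 + 9) = √21 ≈ 4.5826)
u(b, f) = -126 (u(b, f) = -8 + (b + (-118 - b)) = -8 - 118 = -126)
1/(41971 + u(-40, x)) = 1/(41971 - 126) = 1/41845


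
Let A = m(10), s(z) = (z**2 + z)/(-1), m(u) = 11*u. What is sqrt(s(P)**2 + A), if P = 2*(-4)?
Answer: sqrt(3246) ≈ 56.974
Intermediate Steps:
P = -8
s(z) = -z - z**2 (s(z) = (z + z**2)*(-1) = -z - z**2)
A = 110 (A = 11*10 = 110)
sqrt(s(P)**2 + A) = sqrt((-1*(-8)*(1 - 8))**2 + 110) = sqrt((-1*(-8)*(-7))**2 + 110) = sqrt((-56)**2 + 110) = sqrt(3136 + 110) = sqrt(3246)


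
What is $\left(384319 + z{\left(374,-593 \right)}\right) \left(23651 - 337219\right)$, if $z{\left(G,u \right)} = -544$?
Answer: $-120339559200$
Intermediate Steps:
$\left(384319 + z{\left(374,-593 \right)}\right) \left(23651 - 337219\right) = \left(384319 - 544\right) \left(23651 - 337219\right) = 383775 \left(23651 - 337219\right) = 383775 \left(-313568\right) = -120339559200$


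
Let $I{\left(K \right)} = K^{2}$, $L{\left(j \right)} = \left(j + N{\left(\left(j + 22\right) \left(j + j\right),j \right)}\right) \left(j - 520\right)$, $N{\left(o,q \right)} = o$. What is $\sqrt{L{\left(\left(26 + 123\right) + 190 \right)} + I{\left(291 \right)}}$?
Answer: $6 i \sqrt{1229941} \approx 6654.2 i$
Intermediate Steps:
$L{\left(j \right)} = \left(-520 + j\right) \left(j + 2 j \left(22 + j\right)\right)$ ($L{\left(j \right)} = \left(j + \left(j + 22\right) \left(j + j\right)\right) \left(j - 520\right) = \left(j + \left(22 + j\right) 2 j\right) \left(-520 + j\right) = \left(j + 2 j \left(22 + j\right)\right) \left(-520 + j\right) = \left(-520 + j\right) \left(j + 2 j \left(22 + j\right)\right)$)
$\sqrt{L{\left(\left(26 + 123\right) + 190 \right)} + I{\left(291 \right)}} = \sqrt{\left(\left(26 + 123\right) + 190\right) \left(-23400 - 995 \left(\left(26 + 123\right) + 190\right) + 2 \left(\left(26 + 123\right) + 190\right)^{2}\right) + 291^{2}} = \sqrt{\left(149 + 190\right) \left(-23400 - 995 \left(149 + 190\right) + 2 \left(149 + 190\right)^{2}\right) + 84681} = \sqrt{339 \left(-23400 - 337305 + 2 \cdot 339^{2}\right) + 84681} = \sqrt{339 \left(-23400 - 337305 + 2 \cdot 114921\right) + 84681} = \sqrt{339 \left(-23400 - 337305 + 229842\right) + 84681} = \sqrt{339 \left(-130863\right) + 84681} = \sqrt{-44362557 + 84681} = \sqrt{-44277876} = 6 i \sqrt{1229941}$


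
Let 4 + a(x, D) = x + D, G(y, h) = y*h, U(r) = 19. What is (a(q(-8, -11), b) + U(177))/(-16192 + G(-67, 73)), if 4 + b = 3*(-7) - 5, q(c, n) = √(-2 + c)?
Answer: 15/21083 - I*√10/21083 ≈ 0.00071147 - 0.00014999*I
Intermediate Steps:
G(y, h) = h*y
b = -30 (b = -4 + (3*(-7) - 5) = -4 + (-21 - 5) = -4 - 26 = -30)
a(x, D) = -4 + D + x (a(x, D) = -4 + (x + D) = -4 + (D + x) = -4 + D + x)
(a(q(-8, -11), b) + U(177))/(-16192 + G(-67, 73)) = ((-4 - 30 + √(-2 - 8)) + 19)/(-16192 + 73*(-67)) = ((-4 - 30 + √(-10)) + 19)/(-16192 - 4891) = ((-4 - 30 + I*√10) + 19)/(-21083) = ((-34 + I*√10) + 19)*(-1/21083) = (-15 + I*√10)*(-1/21083) = 15/21083 - I*√10/21083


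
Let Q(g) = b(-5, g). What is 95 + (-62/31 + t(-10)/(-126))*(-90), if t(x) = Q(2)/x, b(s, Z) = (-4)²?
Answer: 1917/7 ≈ 273.86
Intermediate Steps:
b(s, Z) = 16
Q(g) = 16
t(x) = 16/x
95 + (-62/31 + t(-10)/(-126))*(-90) = 95 + (-62/31 + (16/(-10))/(-126))*(-90) = 95 + (-62*1/31 + (16*(-⅒))*(-1/126))*(-90) = 95 + (-2 - 8/5*(-1/126))*(-90) = 95 + (-2 + 4/315)*(-90) = 95 - 626/315*(-90) = 95 + 1252/7 = 1917/7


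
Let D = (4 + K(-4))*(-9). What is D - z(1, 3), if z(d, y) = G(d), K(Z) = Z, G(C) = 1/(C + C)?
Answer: -1/2 ≈ -0.50000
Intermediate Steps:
G(C) = 1/(2*C)
z(d, y) = 1/(2*d)
D = 0 (D = (4 - 4)*(-9) = 0*(-9) = 0)
D - z(1, 3) = 0 - 1/(2*1) = 0 - 1/2 = -1/2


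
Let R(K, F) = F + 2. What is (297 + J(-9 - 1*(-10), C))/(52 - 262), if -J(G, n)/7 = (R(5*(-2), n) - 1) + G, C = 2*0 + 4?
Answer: -17/14 ≈ -1.2143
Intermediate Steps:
C = 4 (C = 0 + 4 = 4)
R(K, F) = 2 + F
J(G, n) = -7 - 7*G - 7*n (J(G, n) = -7*(((2 + n) - 1) + G) = -7*((1 + n) + G) = -7*(1 + G + n) = -7 - 7*G - 7*n)
(297 + J(-9 - 1*(-10), C))/(52 - 262) = (297 + (-7 - 7*(-9 - 1*(-10)) - 7*4))/(52 - 262) = (297 + (-7 - 7*(-9 + 10) - 28))/(-210) = (297 + (-7 - 7*1 - 28))*(-1/210) = (297 + (-7 - 7 - 28))*(-1/210) = (297 - 42)*(-1/210) = 255*(-1/210) = -17/14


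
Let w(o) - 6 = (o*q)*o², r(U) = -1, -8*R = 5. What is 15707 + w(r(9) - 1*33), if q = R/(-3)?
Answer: 22574/3 ≈ 7524.7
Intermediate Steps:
R = -5/8 (R = -⅛*5 = -5/8 ≈ -0.62500)
q = 5/24 (q = -5/8/(-3) = -5/8*(-⅓) = 5/24 ≈ 0.20833)
w(o) = 6 + 5*o³/24 (w(o) = 6 + (o*(5/24))*o² = 6 + (5*o/24)*o² = 6 + 5*o³/24)
15707 + w(r(9) - 1*33) = 15707 + (6 + 5*(-1 - 1*33)³/24) = 15707 + (6 + 5*(-1 - 33)³/24) = 15707 + (6 + (5/24)*(-34)³) = 15707 + (6 + (5/24)*(-39304)) = 15707 + (6 - 24565/3) = 15707 - 24547/3 = 22574/3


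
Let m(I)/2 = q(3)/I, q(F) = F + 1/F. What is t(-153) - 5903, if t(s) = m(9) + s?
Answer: -163492/27 ≈ -6055.3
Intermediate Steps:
m(I) = 20/(3*I) (m(I) = 2*((3 + 1/3)/I) = 2*(10/(3*I)) = 20/(3*I))
t(s) = 20/27 + s (t(s) = (20/3)/9 + s = (20/3)*(1/9) + s = 20/27 + s)
t(-153) - 5903 = (20/27 - 153) - 5903 = -4111/27 - 5903 = -163492/27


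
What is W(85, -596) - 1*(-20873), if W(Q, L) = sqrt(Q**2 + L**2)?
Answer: 20873 + sqrt(362441) ≈ 21475.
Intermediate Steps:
W(Q, L) = sqrt(L**2 + Q**2)
W(85, -596) - 1*(-20873) = sqrt((-596)**2 + 85**2) - 1*(-20873) = sqrt(355216 + 7225) + 20873 = sqrt(362441) + 20873 = 20873 + sqrt(362441)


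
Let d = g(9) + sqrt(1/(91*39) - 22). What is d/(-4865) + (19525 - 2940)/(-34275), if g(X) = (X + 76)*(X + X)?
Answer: -5325071/6669915 - I*sqrt(1639617)/1328145 ≈ -0.79837 - 0.00096411*I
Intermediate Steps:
g(X) = 2*X*(76 + X) (g(X) = (76 + X)*(2*X) = 2*X*(76 + X))
d = 1530 + I*sqrt(1639617)/273 (d = 2*9*(76 + 9) + sqrt(1/(91*39) - 22) = 2*9*85 + sqrt(1/3549 - 22) = 1530 + sqrt(1/3549 - 22) = 1530 + sqrt(-78077/3549) = 1530 + I*sqrt(1639617)/273 ≈ 1530.0 + 4.6904*I)
d/(-4865) + (19525 - 2940)/(-34275) = (1530 + I*sqrt(1639617)/273)/(-4865) + (19525 - 2940)/(-34275) = (1530 + I*sqrt(1639617)/273)*(-1/4865) + 16585*(-1/34275) = (-306/973 - I*sqrt(1639617)/1328145) - 3317/6855 = -5325071/6669915 - I*sqrt(1639617)/1328145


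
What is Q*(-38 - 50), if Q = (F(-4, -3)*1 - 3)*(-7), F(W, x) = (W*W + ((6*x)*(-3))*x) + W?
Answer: -94248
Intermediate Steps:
F(W, x) = W + W² - 18*x² (F(W, x) = (W² + (-18*x)*x) + W = (W² - 18*x²) + W = W + W² - 18*x²)
Q = 1071 (Q = ((-4 + (-4)² - 18*(-3)²)*1 - 3)*(-7) = ((-4 + 16 - 18*9)*1 - 3)*(-7) = ((-4 + 16 - 162)*1 - 3)*(-7) = (-150*1 - 3)*(-7) = (-150 - 3)*(-7) = -153*(-7) = 1071)
Q*(-38 - 50) = 1071*(-38 - 50) = 1071*(-88) = -94248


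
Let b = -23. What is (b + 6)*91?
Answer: -1547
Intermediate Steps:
(b + 6)*91 = (-23 + 6)*91 = -17*91 = -1547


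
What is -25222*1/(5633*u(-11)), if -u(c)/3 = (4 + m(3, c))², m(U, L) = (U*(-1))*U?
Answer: 25222/422475 ≈ 0.059701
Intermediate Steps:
m(U, L) = -U² (m(U, L) = (-U)*U = -U²)
u(c) = -75 (u(c) = -3*(4 - 1*3²)² = -3*(4 - 1*9)² = -3*(4 - 9)² = -3*(-5)² = -3*25 = -75)
-25222*1/(5633*u(-11)) = -25222/(5633*(-75)) = -25222/(-422475) = -25222*(-1/422475) = 25222/422475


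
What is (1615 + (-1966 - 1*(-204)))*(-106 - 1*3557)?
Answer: 538461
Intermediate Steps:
(1615 + (-1966 - 1*(-204)))*(-106 - 1*3557) = (1615 + (-1966 + 204))*(-106 - 3557) = (1615 - 1762)*(-3663) = -147*(-3663) = 538461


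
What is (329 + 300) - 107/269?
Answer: 169094/269 ≈ 628.60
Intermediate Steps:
(329 + 300) - 107/269 = 629 - 107*1/269 = 629 - 107/269 = 169094/269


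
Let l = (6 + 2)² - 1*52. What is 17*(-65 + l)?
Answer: -901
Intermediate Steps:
l = 12 (l = 8² - 52 = 64 - 52 = 12)
17*(-65 + l) = 17*(-65 + 12) = 17*(-53) = -901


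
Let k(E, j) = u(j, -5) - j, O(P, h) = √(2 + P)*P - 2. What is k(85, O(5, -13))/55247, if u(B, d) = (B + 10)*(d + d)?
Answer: -78/55247 - 55*√7/55247 ≈ -0.0040458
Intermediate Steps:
u(B, d) = 2*d*(10 + B) (u(B, d) = (10 + B)*(2*d) = 2*d*(10 + B))
O(P, h) = -2 + P*√(2 + P) (O(P, h) = P*√(2 + P) - 2 = -2 + P*√(2 + P))
k(E, j) = -100 - 11*j (k(E, j) = 2*(-5)*(10 + j) - j = (-100 - 10*j) - j = -100 - 11*j)
k(85, O(5, -13))/55247 = (-100 - 11*(-2 + 5*√(2 + 5)))/55247 = (-100 - 11*(-2 + 5*√7))*(1/55247) = (-100 + (22 - 55*√7))*(1/55247) = (-78 - 55*√7)*(1/55247) = -78/55247 - 55*√7/55247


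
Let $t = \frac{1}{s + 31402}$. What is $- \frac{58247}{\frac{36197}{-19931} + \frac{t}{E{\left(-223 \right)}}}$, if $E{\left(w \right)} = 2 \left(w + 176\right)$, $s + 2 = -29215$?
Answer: $\frac{12549555545170}{391290619} \approx 32072.0$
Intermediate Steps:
$s = -29217$ ($s = -2 - 29215 = -29217$)
$E{\left(w \right)} = 352 + 2 w$ ($E{\left(w \right)} = 2 \left(176 + w\right) = 352 + 2 w$)
$t = \frac{1}{2185}$ ($t = \frac{1}{-29217 + 31402} = \frac{1}{2185} \approx 0.00045767$)
$- \frac{58247}{\frac{36197}{-19931} + \frac{t}{E{\left(-223 \right)}}} = - \frac{58247}{\frac{36197}{-19931} + \frac{1}{2185 \left(352 + 2 \left(-223\right)\right)}} = - \frac{58247}{36197 \left(- \frac{1}{19931}\right) + \frac{1}{2185 \left(352 - 446\right)}} = - \frac{58247}{- \frac{36197}{19931} + \frac{1}{2185 \left(-94\right)}} = - \frac{58247}{- \frac{36197}{19931} + \frac{1}{2185} \left(- \frac{1}{94}\right)} = - \frac{58247}{- \frac{36197}{19931} - \frac{1}{205390}} = - \frac{58247}{- \frac{391290619}{215454110}} = \left(-58247\right) \left(- \frac{215454110}{391290619}\right) = \frac{12549555545170}{391290619}$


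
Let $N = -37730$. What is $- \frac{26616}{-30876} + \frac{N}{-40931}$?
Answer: $\frac{17078568}{9574133} \approx 1.7838$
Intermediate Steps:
$- \frac{26616}{-30876} + \frac{N}{-40931} = - \frac{26616}{-30876} - \frac{37730}{-40931} = \left(-26616\right) \left(- \frac{1}{30876}\right) - - \frac{3430}{3721} = \frac{2218}{2573} + \frac{3430}{3721} = \frac{17078568}{9574133}$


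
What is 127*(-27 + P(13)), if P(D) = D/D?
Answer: -3302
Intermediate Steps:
P(D) = 1
127*(-27 + P(13)) = 127*(-27 + 1) = 127*(-26) = -3302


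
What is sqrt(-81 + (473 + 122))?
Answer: sqrt(514) ≈ 22.672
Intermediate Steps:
sqrt(-81 + (473 + 122)) = sqrt(-81 + 595) = sqrt(514)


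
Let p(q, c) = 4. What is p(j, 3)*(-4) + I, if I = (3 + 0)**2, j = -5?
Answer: -7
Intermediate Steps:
I = 9 (I = 3**2 = 9)
p(j, 3)*(-4) + I = 4*(-4) + 9 = -16 + 9 = -7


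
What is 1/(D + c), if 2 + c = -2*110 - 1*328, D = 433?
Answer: -1/117 ≈ -0.0085470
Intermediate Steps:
c = -550 (c = -2 + (-2*110 - 1*328) = -2 + (-220 - 328) = -2 - 548 = -550)
1/(D + c) = 1/(433 - 550) = 1/(-117) = -1/117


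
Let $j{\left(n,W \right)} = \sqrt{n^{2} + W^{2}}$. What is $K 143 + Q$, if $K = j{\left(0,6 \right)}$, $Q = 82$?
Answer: $940$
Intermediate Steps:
$j{\left(n,W \right)} = \sqrt{W^{2} + n^{2}}$
$K = 6$ ($K = \sqrt{6^{2} + 0^{2}} = \sqrt{36 + 0} = \sqrt{36} = 6$)
$K 143 + Q = 6 \cdot 143 + 82 = 858 + 82 = 940$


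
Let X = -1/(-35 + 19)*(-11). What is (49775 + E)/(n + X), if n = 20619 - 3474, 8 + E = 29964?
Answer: 1275696/274309 ≈ 4.6506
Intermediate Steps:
E = 29956 (E = -8 + 29964 = 29956)
X = -11/16 (X = -1/(-16)*(-11) = -1*(-1/16)*(-11) = (1/16)*(-11) = -11/16 ≈ -0.68750)
n = 17145
(49775 + E)/(n + X) = (49775 + 29956)/(17145 - 11/16) = 79731/(274309/16) = 79731*(16/274309) = 1275696/274309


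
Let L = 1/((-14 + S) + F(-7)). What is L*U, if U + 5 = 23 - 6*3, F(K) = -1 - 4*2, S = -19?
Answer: 0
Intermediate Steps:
F(K) = -9 (F(K) = -1 - 8 = -9)
L = -1/42 (L = 1/((-14 - 19) - 9) = 1/(-33 - 9) = 1/(-42) = -1/42 ≈ -0.023810)
U = 0 (U = -5 + (23 - 6*3) = -5 + (23 - 18) = -5 + 5 = 0)
L*U = -1/42*0 = 0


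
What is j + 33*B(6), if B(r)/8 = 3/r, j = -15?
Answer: 117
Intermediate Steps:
B(r) = 24/r (B(r) = 8*(3/r) = 24/r)
j + 33*B(6) = -15 + 33*(24/6) = -15 + 33*(24*(⅙)) = -15 + 33*4 = -15 + 132 = 117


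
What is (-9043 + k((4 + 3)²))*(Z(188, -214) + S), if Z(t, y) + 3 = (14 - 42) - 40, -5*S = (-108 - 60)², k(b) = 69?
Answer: 256467946/5 ≈ 5.1294e+7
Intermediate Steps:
S = -28224/5 (S = -(-108 - 60)²/5 = -⅕*(-168)² = -⅕*28224 = -28224/5 ≈ -5644.8)
Z(t, y) = -71 (Z(t, y) = -3 + ((14 - 42) - 40) = -3 + (-28 - 40) = -3 - 68 = -71)
(-9043 + k((4 + 3)²))*(Z(188, -214) + S) = (-9043 + 69)*(-71 - 28224/5) = -8974*(-28579/5) = 256467946/5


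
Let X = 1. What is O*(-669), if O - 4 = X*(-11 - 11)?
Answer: 12042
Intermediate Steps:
O = -18 (O = 4 + 1*(-11 - 11) = 4 + 1*(-22) = 4 - 22 = -18)
O*(-669) = -18*(-669) = 12042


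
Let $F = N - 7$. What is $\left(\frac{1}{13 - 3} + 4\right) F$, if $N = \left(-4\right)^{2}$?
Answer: $\frac{369}{10} \approx 36.9$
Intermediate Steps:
$N = 16$
$F = 9$ ($F = 16 - 7 = 9$)
$\left(\frac{1}{13 - 3} + 4\right) F = \left(\frac{1}{13 - 3} + 4\right) 9 = \left(\frac{1}{10} + 4\right) 9 = \frac{41}{10} \cdot 9 = \frac{369}{10}$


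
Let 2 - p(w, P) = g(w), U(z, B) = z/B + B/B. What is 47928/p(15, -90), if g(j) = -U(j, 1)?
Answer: 7988/3 ≈ 2662.7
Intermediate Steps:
U(z, B) = 1 + z/B (U(z, B) = z/B + 1 = 1 + z/B)
g(j) = -1 - j (g(j) = -(1 + j)/1 = -(1 + j) = -1 - j)
p(w, P) = 3 + w (p(w, P) = 2 - (-1 - w) = 2 + (1 + w) = 3 + w)
47928/p(15, -90) = 47928/(3 + 15) = 47928/18 = 47928*(1/18) = 7988/3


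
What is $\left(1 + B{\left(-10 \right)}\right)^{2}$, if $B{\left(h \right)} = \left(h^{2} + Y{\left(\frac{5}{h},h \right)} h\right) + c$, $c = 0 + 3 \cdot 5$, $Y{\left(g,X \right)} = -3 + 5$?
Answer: $9216$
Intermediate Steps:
$Y{\left(g,X \right)} = 2$
$c = 15$ ($c = 0 + 15 = 15$)
$B{\left(h \right)} = 15 + h^{2} + 2 h$ ($B{\left(h \right)} = \left(h^{2} + 2 h\right) + 15 = 15 + h^{2} + 2 h$)
$\left(1 + B{\left(-10 \right)}\right)^{2} = \left(1 + \left(15 + \left(-10\right)^{2} + 2 \left(-10\right)\right)\right)^{2} = \left(1 + \left(15 + 100 - 20\right)\right)^{2} = \left(1 + 95\right)^{2} = 96^{2} = 9216$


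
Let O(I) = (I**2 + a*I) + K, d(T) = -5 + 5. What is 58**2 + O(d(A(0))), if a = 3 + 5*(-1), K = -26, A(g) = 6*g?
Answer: 3338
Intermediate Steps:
d(T) = 0
a = -2 (a = 3 - 5 = -2)
O(I) = -26 + I**2 - 2*I (O(I) = (I**2 - 2*I) - 26 = -26 + I**2 - 2*I)
58**2 + O(d(A(0))) = 58**2 + (-26 + 0**2 - 2*0) = 3364 + (-26 + 0 + 0) = 3364 - 26 = 3338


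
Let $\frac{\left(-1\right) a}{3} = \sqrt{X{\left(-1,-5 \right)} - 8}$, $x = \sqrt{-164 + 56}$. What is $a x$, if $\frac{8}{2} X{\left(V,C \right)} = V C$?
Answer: $81$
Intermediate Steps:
$X{\left(V,C \right)} = \frac{C V}{4}$ ($X{\left(V,C \right)} = \frac{V C}{4} = \frac{C V}{4}$)
$x = 6 i \sqrt{3}$ ($x = \sqrt{-108} = 6 i \sqrt{3} \approx 10.392 i$)
$a = - \frac{9 i \sqrt{3}}{2}$ ($a = - 3 \sqrt{\frac{1}{4} \left(-5\right) \left(-1\right) - 8} = - 3 \sqrt{\frac{5}{4} - 8} = - 3 \sqrt{- \frac{27}{4}} = - 3 \frac{3 i \sqrt{3}}{2} = - \frac{9 i \sqrt{3}}{2} \approx - 7.7942 i$)
$a x = - \frac{9 i \sqrt{3}}{2} \cdot 6 i \sqrt{3} = 81$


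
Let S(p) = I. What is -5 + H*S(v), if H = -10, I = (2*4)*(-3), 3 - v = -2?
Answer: 235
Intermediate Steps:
v = 5 (v = 3 - 1*(-2) = 3 + 2 = 5)
I = -24 (I = 8*(-3) = -24)
S(p) = -24
-5 + H*S(v) = -5 - 10*(-24) = -5 + 240 = 235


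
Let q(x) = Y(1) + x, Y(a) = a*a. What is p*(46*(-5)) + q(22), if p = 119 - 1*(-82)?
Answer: -46207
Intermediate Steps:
Y(a) = a²
p = 201 (p = 119 + 82 = 201)
q(x) = 1 + x (q(x) = 1² + x = 1 + x)
p*(46*(-5)) + q(22) = 201*(46*(-5)) + (1 + 22) = 201*(-230) + 23 = -46230 + 23 = -46207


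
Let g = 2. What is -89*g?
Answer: -178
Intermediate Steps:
-89*g = -89*2 = -178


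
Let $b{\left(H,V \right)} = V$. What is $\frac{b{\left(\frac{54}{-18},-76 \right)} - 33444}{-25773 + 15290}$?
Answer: $\frac{33520}{10483} \approx 3.1976$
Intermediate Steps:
$\frac{b{\left(\frac{54}{-18},-76 \right)} - 33444}{-25773 + 15290} = \frac{-76 - 33444}{-25773 + 15290} = - \frac{33520}{-10483} = \left(-33520\right) \left(- \frac{1}{10483}\right) = \frac{33520}{10483}$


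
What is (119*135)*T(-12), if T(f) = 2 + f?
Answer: -160650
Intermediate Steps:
(119*135)*T(-12) = (119*135)*(2 - 12) = 16065*(-10) = -160650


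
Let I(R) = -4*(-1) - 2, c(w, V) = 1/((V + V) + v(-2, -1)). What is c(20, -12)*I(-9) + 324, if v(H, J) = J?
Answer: 8098/25 ≈ 323.92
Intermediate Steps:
c(w, V) = 1/(-1 + 2*V) (c(w, V) = 1/((V + V) - 1) = 1/(2*V - 1) = 1/(-1 + 2*V))
I(R) = 2 (I(R) = 4 - 2 = 2)
c(20, -12)*I(-9) + 324 = 2/(-1 + 2*(-12)) + 324 = 2/(-1 - 24) + 324 = 2/(-25) + 324 = -1/25*2 + 324 = -2/25 + 324 = 8098/25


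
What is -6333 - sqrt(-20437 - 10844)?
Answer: -6333 - I*sqrt(31281) ≈ -6333.0 - 176.86*I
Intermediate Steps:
-6333 - sqrt(-20437 - 10844) = -6333 - sqrt(-31281) = -6333 - I*sqrt(31281)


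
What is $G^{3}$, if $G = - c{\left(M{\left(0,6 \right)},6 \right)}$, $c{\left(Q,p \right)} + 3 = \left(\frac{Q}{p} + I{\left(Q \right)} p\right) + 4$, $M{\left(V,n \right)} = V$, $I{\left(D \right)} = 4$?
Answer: $-15625$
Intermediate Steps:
$c{\left(Q,p \right)} = 1 + 4 p + \frac{Q}{p}$ ($c{\left(Q,p \right)} = -3 + \left(\left(\frac{Q}{p} + 4 p\right) + 4\right) = -3 + \left(\left(4 p + \frac{Q}{p}\right) + 4\right) = -3 + \left(4 + 4 p + \frac{Q}{p}\right) = 1 + 4 p + \frac{Q}{p}$)
$G = -25$ ($G = - (1 + 4 \cdot 6 + \frac{0}{6}) = - (1 + 24 + 0 \cdot \frac{1}{6}) = - (1 + 24 + 0) = \left(-1\right) 25 = -25$)
$G^{3} = \left(-25\right)^{3} = -15625$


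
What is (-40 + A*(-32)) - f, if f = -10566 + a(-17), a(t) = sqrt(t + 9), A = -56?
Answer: 12318 - 2*I*sqrt(2) ≈ 12318.0 - 2.8284*I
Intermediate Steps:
a(t) = sqrt(9 + t)
f = -10566 + 2*I*sqrt(2) (f = -10566 + sqrt(9 - 17) = -10566 + sqrt(-8) = -10566 + 2*I*sqrt(2) ≈ -10566.0 + 2.8284*I)
(-40 + A*(-32)) - f = (-40 - 56*(-32)) - (-10566 + 2*I*sqrt(2)) = (-40 + 1792) + (10566 - 2*I*sqrt(2)) = 1752 + (10566 - 2*I*sqrt(2)) = 12318 - 2*I*sqrt(2)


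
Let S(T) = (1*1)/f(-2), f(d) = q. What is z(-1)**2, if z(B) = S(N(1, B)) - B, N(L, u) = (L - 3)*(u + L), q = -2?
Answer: 1/4 ≈ 0.25000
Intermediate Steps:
f(d) = -2
N(L, u) = (-3 + L)*(L + u)
S(T) = -1/2 (S(T) = (1*1)/(-2) = 1*(-1/2) = -1/2)
z(B) = -1/2 - B
z(-1)**2 = (-1/2 - 1*(-1))**2 = (-1/2 + 1)**2 = (1/2)**2 = 1/4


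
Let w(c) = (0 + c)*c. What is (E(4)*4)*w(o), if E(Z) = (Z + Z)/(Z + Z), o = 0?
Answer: 0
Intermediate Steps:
E(Z) = 1 (E(Z) = (2*Z)/((2*Z)) = (2*Z)*(1/(2*Z)) = 1)
w(c) = c² (w(c) = c*c = c²)
(E(4)*4)*w(o) = (1*4)*0² = 4*0 = 0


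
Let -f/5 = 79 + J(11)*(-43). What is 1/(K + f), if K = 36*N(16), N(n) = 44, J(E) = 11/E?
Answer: 1/1404 ≈ 0.00071225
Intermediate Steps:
f = -180 (f = -5*(79 + (11/11)*(-43)) = -5*(79 + (11*(1/11))*(-43)) = -5*(79 + 1*(-43)) = -5*(79 - 43) = -5*36 = -180)
K = 1584 (K = 36*44 = 1584)
1/(K + f) = 1/(1584 - 180) = 1/1404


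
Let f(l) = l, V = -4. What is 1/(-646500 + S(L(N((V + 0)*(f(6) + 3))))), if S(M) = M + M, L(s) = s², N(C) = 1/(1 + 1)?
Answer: -2/1292999 ≈ -1.5468e-6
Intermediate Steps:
N(C) = ½ (N(C) = 1/2 = ½)
S(M) = 2*M
1/(-646500 + S(L(N((V + 0)*(f(6) + 3))))) = 1/(-646500 + 2*(½)²) = 1/(-646500 + 2*(¼)) = 1/(-646500 + ½) = 1/(-1292999/2) = -2/1292999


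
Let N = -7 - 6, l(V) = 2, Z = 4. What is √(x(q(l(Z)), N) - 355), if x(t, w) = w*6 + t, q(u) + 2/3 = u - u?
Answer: I*√3903/3 ≈ 20.825*I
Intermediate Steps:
q(u) = -⅔ (q(u) = -⅔ + (u - u) = -⅔ + 0 = -⅔)
N = -13
x(t, w) = t + 6*w (x(t, w) = 6*w + t = t + 6*w)
√(x(q(l(Z)), N) - 355) = √((-⅔ + 6*(-13)) - 355) = √((-⅔ - 78) - 355) = √(-236/3 - 355) = √(-1301/3) = I*√3903/3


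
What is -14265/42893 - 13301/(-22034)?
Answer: 256204783/945104362 ≈ 0.27109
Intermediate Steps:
-14265/42893 - 13301/(-22034) = -14265*1/42893 - 13301*(-1/22034) = -14265/42893 + 13301/22034 = 256204783/945104362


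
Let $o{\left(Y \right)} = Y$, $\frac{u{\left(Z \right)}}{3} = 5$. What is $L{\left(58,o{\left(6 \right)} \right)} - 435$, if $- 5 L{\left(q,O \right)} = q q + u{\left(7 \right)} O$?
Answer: $- \frac{5629}{5} \approx -1125.8$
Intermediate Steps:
$u{\left(Z \right)} = 15$ ($u{\left(Z \right)} = 3 \cdot 5 = 15$)
$L{\left(q,O \right)} = - 3 O - \frac{q^{2}}{5}$ ($L{\left(q,O \right)} = - \frac{q q + 15 O}{5} = - \frac{q^{2} + 15 O}{5} = - 3 O - \frac{q^{2}}{5}$)
$L{\left(58,o{\left(6 \right)} \right)} - 435 = \left(\left(-3\right) 6 - \frac{58^{2}}{5}\right) - 435 = \left(-18 - \frac{3364}{5}\right) - 435 = - \frac{3454}{5} - 435 = - \frac{5629}{5}$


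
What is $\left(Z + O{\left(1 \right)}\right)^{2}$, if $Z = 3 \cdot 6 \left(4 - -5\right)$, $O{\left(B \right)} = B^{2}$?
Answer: $26569$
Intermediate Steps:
$Z = 162$ ($Z = 18 \left(4 + 5\right) = 18 \cdot 9 = 162$)
$\left(Z + O{\left(1 \right)}\right)^{2} = \left(162 + 1^{2}\right)^{2} = \left(162 + 1\right)^{2} = 163^{2} = 26569$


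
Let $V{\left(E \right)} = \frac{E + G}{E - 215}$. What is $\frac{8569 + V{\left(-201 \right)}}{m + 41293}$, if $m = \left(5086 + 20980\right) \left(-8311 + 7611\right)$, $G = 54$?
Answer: $- \frac{3564851}{7573241312} \approx -0.00047072$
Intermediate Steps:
$m = -18246200$ ($m = 26066 \left(-700\right) = -18246200$)
$V{\left(E \right)} = \frac{54 + E}{-215 + E}$ ($V{\left(E \right)} = \frac{E + 54}{E - 215} = \frac{54 + E}{-215 + E}$)
$\frac{8569 + V{\left(-201 \right)}}{m + 41293} = \frac{8569 + \frac{54 - 201}{-215 - 201}}{-18246200 + 41293} = \frac{8569 + \frac{1}{-416} \left(-147\right)}{-18204907} = \left(8569 - - \frac{147}{416}\right) \left(- \frac{1}{18204907}\right) = \left(8569 + \frac{147}{416}\right) \left(- \frac{1}{18204907}\right) = \frac{3564851}{416} \left(- \frac{1}{18204907}\right) = - \frac{3564851}{7573241312}$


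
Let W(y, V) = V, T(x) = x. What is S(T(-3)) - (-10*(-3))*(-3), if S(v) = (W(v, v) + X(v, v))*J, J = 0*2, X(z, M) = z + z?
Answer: 90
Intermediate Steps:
X(z, M) = 2*z
J = 0
S(v) = 0 (S(v) = (v + 2*v)*0 = (3*v)*0 = 0)
S(T(-3)) - (-10*(-3))*(-3) = 0 - (-10*(-3))*(-3) = 0 - 30*(-3) = 0 - 1*(-90) = 0 + 90 = 90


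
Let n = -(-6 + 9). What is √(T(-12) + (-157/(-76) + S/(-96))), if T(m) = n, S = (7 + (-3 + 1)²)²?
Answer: I*√456342/456 ≈ 1.4814*I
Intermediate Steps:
S = 121 (S = (7 + (-2)²)² = (7 + 4)² = 11² = 121)
n = -3 (n = -1*3 = -3)
T(m) = -3
√(T(-12) + (-157/(-76) + S/(-96))) = √(-3 + (-157/(-76) + 121/(-96))) = √(-3 + (-157*(-1/76) + 121*(-1/96))) = √(-3 + (157/76 - 121/96)) = √(-3 + 1469/1824) = √(-4003/1824) = I*√456342/456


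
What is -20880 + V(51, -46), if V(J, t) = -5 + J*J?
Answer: -18284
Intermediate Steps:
V(J, t) = -5 + J**2
-20880 + V(51, -46) = -20880 + (-5 + 51**2) = -20880 + (-5 + 2601) = -20880 + 2596 = -18284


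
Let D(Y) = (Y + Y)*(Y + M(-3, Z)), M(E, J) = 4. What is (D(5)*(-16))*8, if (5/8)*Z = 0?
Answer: -11520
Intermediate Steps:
Z = 0 (Z = (8/5)*0 = 0)
D(Y) = 2*Y*(4 + Y) (D(Y) = (Y + Y)*(Y + 4) = (2*Y)*(4 + Y) = 2*Y*(4 + Y))
(D(5)*(-16))*8 = ((2*5*(4 + 5))*(-16))*8 = ((2*5*9)*(-16))*8 = (90*(-16))*8 = -1440*8 = -11520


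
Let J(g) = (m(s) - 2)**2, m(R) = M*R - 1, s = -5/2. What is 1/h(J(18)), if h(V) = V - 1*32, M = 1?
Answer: -4/7 ≈ -0.57143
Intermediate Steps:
s = -5/2 (s = -5*1/2 = -5/2 ≈ -2.5000)
m(R) = -1 + R (m(R) = 1*R - 1 = R - 1 = -1 + R)
J(g) = 121/4 (J(g) = ((-1 - 5/2) - 2)**2 = (-7/2 - 2)**2 = (-11/2)**2 = 121/4)
h(V) = -32 + V (h(V) = V - 32 = -32 + V)
1/h(J(18)) = 1/(-32 + 121/4) = 1/(-7/4) = -4/7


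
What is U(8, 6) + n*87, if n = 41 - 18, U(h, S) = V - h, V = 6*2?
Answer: 2005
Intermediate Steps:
V = 12
U(h, S) = 12 - h
n = 23
U(8, 6) + n*87 = (12 - 1*8) + 23*87 = (12 - 8) + 2001 = 4 + 2001 = 2005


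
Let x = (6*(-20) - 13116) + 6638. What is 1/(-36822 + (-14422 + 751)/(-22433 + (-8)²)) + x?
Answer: -5434493177275/823657647 ≈ -6598.0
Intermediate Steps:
x = -6598 (x = (-120 - 13116) + 6638 = -13236 + 6638 = -6598)
1/(-36822 + (-14422 + 751)/(-22433 + (-8)²)) + x = 1/(-36822 + (-14422 + 751)/(-22433 + (-8)²)) - 6598 = 1/(-36822 - 13671/(-22433 + 64)) - 6598 = 1/(-36822 - 13671/(-22369)) - 6598 = 1/(-36822 - 13671*(-1/22369)) - 6598 = 1/(-36822 + 13671/22369) - 6598 = 1/(-823657647/22369) - 6598 = -22369/823657647 - 6598 = -5434493177275/823657647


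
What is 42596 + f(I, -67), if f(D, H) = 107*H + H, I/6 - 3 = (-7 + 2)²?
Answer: 35360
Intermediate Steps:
I = 168 (I = 18 + 6*(-7 + 2)² = 18 + 6*(-5)² = 18 + 6*25 = 18 + 150 = 168)
f(D, H) = 108*H
42596 + f(I, -67) = 42596 + 108*(-67) = 42596 - 7236 = 35360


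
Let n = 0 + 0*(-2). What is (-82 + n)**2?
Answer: 6724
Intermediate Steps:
n = 0 (n = 0 + 0 = 0)
(-82 + n)**2 = (-82 + 0)**2 = (-82)**2 = 6724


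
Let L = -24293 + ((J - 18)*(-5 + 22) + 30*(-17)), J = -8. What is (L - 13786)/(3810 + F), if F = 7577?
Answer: -39031/11387 ≈ -3.4277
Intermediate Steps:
L = -25245 (L = -24293 + ((-8 - 18)*(-5 + 22) + 30*(-17)) = -24293 + (-26*17 - 510) = -24293 + (-442 - 510) = -24293 - 952 = -25245)
(L - 13786)/(3810 + F) = (-25245 - 13786)/(3810 + 7577) = -39031/11387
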